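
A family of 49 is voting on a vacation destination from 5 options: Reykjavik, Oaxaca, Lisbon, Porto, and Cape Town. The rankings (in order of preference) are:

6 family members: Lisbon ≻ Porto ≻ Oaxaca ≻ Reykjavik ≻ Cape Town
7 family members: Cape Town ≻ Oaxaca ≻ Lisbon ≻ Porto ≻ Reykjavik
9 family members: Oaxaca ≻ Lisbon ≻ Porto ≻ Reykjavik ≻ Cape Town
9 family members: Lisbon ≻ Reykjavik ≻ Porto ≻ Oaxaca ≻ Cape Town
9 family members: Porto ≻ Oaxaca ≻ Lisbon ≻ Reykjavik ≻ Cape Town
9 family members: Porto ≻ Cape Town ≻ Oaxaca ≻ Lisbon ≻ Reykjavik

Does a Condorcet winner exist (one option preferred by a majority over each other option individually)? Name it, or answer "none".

none

Checking pairwise contests:
Oaxaca beats Reykjavik 40–9.
Porto beats Oaxaca 33–16.
Oaxaca beats Lisbon 34–15.
Lisbon beats Porto 31–18.
Reykjavik beats Cape Town 33–16.
Every option loses at least one head-to-head, so there is no Condorcet winner.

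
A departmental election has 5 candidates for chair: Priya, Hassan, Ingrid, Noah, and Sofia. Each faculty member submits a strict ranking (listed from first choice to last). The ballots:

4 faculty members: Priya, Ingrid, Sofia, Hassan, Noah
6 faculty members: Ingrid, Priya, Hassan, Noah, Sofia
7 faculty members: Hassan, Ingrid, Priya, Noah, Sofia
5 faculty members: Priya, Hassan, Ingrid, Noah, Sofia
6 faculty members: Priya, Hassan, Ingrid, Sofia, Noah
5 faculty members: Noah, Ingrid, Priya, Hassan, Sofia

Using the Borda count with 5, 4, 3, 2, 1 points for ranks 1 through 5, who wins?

Priya

Priya: 4·5 + 6·4 + 7·3 + 5·5 + 6·5 + 5·3 = 135
Hassan: 4·2 + 6·3 + 7·5 + 5·4 + 6·4 + 5·2 = 115
Ingrid: 4·4 + 6·5 + 7·4 + 5·3 + 6·3 + 5·4 = 127
Noah: 4·1 + 6·2 + 7·2 + 5·2 + 6·1 + 5·5 = 71
Sofia: 4·3 + 6·1 + 7·1 + 5·1 + 6·2 + 5·1 = 47
Priya has the highest Borda score (135).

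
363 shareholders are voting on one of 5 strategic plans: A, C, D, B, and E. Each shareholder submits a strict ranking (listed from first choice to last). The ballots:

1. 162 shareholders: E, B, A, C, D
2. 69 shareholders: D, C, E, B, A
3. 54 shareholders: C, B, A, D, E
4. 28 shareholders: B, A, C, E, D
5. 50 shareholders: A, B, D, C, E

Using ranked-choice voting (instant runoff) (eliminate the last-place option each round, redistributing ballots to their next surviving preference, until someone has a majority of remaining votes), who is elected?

E

Round 1: A 50, C 54, D 69, B 28, E 162. Eliminate B.
Round 2: A 78, C 54, D 69, E 162. Eliminate C.
Round 3: A 132, D 69, E 162. Eliminate D.
Round 4: A 132, E 231. E has a majority.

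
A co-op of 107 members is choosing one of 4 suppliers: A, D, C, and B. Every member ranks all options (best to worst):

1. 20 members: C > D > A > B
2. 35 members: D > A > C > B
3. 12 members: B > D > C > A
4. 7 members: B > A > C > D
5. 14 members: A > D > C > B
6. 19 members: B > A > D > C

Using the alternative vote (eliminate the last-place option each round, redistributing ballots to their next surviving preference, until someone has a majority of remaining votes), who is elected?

Round 1: A 14, D 35, C 20, B 38. Eliminate A.
Round 2: D 49, C 20, B 38. Eliminate C.
Round 3: D 69, B 38. D has a majority.

D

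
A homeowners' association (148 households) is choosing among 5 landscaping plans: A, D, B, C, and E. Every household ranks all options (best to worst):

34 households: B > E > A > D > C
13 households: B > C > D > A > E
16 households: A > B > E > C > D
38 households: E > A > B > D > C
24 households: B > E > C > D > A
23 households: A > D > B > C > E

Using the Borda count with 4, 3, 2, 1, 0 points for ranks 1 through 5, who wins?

A: 34·2 + 13·1 + 16·4 + 38·3 + 24·0 + 23·4 = 351
D: 34·1 + 13·2 + 16·0 + 38·1 + 24·1 + 23·3 = 191
B: 34·4 + 13·4 + 16·3 + 38·2 + 24·4 + 23·2 = 454
C: 34·0 + 13·3 + 16·1 + 38·0 + 24·2 + 23·1 = 126
E: 34·3 + 13·0 + 16·2 + 38·4 + 24·3 + 23·0 = 358
B has the highest Borda score (454).

B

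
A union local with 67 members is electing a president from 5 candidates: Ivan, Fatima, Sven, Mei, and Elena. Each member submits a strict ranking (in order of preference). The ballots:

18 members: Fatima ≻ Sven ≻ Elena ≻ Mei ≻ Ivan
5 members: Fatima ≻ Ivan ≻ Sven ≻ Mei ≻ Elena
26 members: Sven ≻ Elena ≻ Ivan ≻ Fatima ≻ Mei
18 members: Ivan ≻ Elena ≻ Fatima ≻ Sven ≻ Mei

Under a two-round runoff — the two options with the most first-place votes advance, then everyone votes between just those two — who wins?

Fatima

Round 1 first-place votes: Ivan 18, Fatima 23, Sven 26, Mei 0, Elena 0.
Sven and Fatima advance.
Runoff: Sven is preferred to Fatima by 26 voters; Fatima by 41.
Fatima wins the runoff.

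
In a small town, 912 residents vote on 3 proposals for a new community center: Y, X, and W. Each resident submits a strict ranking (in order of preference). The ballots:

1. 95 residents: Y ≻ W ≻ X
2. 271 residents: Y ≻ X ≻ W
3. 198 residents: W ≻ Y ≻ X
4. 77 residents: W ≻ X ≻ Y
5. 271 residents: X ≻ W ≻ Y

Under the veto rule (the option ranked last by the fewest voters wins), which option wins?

W

Last-place votes: Y 348, X 293, W 271.
W is ranked last by the fewest voters, so W wins.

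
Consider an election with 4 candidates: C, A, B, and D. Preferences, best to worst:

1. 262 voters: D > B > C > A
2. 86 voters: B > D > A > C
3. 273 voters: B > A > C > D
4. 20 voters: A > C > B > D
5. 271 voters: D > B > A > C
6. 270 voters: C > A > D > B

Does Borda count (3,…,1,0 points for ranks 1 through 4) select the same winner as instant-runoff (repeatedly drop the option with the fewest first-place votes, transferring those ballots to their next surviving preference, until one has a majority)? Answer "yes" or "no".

no

Borda — scores: C 1385, A 1503, B 2163, D 2041. Winner: B.
Instant-runoff — R1 C 270, A 20, B 359, D 533 (A out); R2 C 290, B 359, D 533 (C out); R3 B 379, D 803 (D winner). Winner: D.
The two methods disagree.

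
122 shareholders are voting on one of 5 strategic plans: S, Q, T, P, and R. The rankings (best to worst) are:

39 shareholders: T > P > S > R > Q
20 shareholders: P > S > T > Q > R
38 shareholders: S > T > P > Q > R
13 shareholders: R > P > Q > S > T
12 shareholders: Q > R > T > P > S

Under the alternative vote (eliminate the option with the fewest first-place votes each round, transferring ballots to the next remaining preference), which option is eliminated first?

Q

Round 1: S 38, Q 12, T 39, P 20, R 13. Eliminate Q.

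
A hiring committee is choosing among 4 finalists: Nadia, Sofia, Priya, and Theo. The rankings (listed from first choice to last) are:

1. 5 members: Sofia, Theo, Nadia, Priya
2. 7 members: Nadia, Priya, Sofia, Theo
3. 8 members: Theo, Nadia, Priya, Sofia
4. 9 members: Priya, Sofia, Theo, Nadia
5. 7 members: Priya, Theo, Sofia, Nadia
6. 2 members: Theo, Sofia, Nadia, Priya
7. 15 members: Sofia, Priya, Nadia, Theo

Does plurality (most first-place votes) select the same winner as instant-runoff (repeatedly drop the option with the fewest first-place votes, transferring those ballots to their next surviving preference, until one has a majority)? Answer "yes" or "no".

Plurality — first-place votes: Nadia 7, Sofia 20, Priya 16, Theo 10. Winner: Sofia.
Instant-runoff — R1 Nadia 7, Sofia 20, Priya 16, Theo 10 (Nadia out); R2 Sofia 20, Priya 23, Theo 10 (Theo out); R3 Sofia 22, Priya 31 (Priya winner). Winner: Priya.
The two methods disagree.

no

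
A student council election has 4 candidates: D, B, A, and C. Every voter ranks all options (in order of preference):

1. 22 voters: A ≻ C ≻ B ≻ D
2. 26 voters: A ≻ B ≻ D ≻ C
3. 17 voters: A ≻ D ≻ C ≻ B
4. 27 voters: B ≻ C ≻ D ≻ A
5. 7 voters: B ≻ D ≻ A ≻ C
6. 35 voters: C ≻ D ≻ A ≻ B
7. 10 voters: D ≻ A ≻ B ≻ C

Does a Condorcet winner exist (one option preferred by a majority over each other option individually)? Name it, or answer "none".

none

Checking pairwise contests:
B beats D 82–62.
A beats B 110–34.
D beats A 79–65.
A beats C 82–62.
Every option loses at least one head-to-head, so there is no Condorcet winner.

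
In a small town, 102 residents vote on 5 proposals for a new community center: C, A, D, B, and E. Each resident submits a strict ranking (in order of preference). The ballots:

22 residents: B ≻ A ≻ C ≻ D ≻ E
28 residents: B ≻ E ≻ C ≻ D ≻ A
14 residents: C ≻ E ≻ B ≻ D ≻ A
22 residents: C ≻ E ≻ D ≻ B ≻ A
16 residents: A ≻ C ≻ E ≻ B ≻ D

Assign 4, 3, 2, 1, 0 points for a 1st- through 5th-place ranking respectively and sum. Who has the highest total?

C: 22·2 + 28·2 + 14·4 + 22·4 + 16·3 = 292
A: 22·3 + 28·0 + 14·0 + 22·0 + 16·4 = 130
D: 22·1 + 28·1 + 14·1 + 22·2 + 16·0 = 108
B: 22·4 + 28·4 + 14·2 + 22·1 + 16·1 = 266
E: 22·0 + 28·3 + 14·3 + 22·3 + 16·2 = 224
C has the highest Borda score (292).

C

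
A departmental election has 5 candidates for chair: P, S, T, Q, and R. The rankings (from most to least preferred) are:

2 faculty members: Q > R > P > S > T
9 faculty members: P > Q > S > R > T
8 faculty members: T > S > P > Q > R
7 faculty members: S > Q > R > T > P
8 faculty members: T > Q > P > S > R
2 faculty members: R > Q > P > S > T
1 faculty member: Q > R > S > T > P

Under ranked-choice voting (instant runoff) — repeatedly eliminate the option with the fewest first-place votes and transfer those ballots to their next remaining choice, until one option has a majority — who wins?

T

Round 1: P 9, S 7, T 16, Q 3, R 2. Eliminate R.
Round 2: P 9, S 7, T 16, Q 5. Eliminate Q.
Round 3: P 13, S 8, T 16. Eliminate S.
Round 4: P 13, T 24. T has a majority.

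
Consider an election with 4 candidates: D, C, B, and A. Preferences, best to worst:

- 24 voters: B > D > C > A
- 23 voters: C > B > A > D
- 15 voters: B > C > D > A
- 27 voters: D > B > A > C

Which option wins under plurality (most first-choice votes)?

B

First-place votes: D 27, C 23, B 39, A 0.
B has the most first-place votes.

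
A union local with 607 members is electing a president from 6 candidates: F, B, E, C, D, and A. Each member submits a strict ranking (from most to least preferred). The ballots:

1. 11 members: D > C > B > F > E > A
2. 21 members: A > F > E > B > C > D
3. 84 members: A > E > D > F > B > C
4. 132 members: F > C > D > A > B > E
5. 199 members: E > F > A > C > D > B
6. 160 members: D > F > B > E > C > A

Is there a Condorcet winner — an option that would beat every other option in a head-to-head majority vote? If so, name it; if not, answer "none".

F vs B: 596–11 for F.
F vs E: 324–283 for F.
F vs C: 596–11 for F.
F vs D: 352–255 for F.
F vs A: 502–105 for F.
F beats every other option head-to-head.

F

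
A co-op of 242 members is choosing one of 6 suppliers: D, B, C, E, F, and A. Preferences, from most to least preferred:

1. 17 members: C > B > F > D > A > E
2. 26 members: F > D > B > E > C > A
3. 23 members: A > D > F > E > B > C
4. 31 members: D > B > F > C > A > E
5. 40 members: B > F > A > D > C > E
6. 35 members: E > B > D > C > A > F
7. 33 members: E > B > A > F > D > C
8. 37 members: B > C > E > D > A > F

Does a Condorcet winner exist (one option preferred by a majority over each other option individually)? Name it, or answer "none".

B vs D: 162–80 for B.
B vs C: 225–17 for B.
B vs E: 151–91 for B.
B vs F: 193–49 for B.
B vs A: 219–23 for B.
B beats every other option head-to-head.

B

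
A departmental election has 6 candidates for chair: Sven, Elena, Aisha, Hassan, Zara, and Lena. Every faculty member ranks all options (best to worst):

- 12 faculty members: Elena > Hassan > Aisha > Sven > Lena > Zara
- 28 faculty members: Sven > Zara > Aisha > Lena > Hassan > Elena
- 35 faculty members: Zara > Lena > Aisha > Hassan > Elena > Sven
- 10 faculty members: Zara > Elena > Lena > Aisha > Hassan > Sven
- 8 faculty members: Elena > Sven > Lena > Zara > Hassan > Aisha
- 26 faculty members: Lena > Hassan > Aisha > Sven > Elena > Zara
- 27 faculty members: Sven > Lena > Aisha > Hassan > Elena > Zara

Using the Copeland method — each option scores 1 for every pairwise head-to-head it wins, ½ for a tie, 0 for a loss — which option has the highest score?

Sven: beats Elena, Zara, and Lena; loses to Aisha and Hassan → score 3.
Elena: ties Zara; loses to Sven, Aisha, Hassan, and Lena → score 0.5.
Aisha: beats Sven, Elena, and Hassan; loses to Zara and Lena → score 3.
Hassan: beats Sven and Elena; loses to Aisha, Zara, and Lena → score 2.
Zara: beats Aisha and Hassan; ties Elena and Lena; loses to Sven → score 3.
Lena: beats Elena, Aisha, and Hassan; ties Zara; loses to Sven → score 3.5.
Lena has the best pairwise record.

Lena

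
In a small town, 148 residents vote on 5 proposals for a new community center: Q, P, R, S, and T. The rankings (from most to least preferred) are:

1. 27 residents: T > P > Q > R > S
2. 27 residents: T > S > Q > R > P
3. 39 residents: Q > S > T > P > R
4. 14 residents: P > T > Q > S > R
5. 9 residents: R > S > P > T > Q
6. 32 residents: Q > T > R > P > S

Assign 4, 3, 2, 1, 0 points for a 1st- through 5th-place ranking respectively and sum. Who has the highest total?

T

Q: 27·2 + 27·2 + 39·4 + 14·2 + 9·0 + 32·4 = 420
P: 27·3 + 27·0 + 39·1 + 14·4 + 9·2 + 32·1 = 226
R: 27·1 + 27·1 + 39·0 + 14·0 + 9·4 + 32·2 = 154
S: 27·0 + 27·3 + 39·3 + 14·1 + 9·3 + 32·0 = 239
T: 27·4 + 27·4 + 39·2 + 14·3 + 9·1 + 32·3 = 441
T has the highest Borda score (441).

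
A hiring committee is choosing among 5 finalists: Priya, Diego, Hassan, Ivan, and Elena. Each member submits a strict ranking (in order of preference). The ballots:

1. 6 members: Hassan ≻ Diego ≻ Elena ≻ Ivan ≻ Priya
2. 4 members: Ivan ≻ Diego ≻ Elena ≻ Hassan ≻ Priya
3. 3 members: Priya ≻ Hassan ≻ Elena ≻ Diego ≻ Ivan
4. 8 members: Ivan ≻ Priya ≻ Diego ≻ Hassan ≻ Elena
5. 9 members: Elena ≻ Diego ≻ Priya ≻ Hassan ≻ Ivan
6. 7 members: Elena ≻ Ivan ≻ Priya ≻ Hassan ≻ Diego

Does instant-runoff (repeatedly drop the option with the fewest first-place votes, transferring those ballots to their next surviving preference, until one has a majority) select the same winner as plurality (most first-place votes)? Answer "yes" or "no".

yes

Instant-runoff — R1 Priya 3, Diego 0, Hassan 6, Ivan 12, Elena 16 (Diego out); R2 Priya 3, Hassan 6, Ivan 12, Elena 16 (Priya out); R3 Hassan 9, Ivan 12, Elena 16 (Hassan out); R4 Ivan 12, Elena 25 (Elena winner). Winner: Elena.
Plurality — first-place votes: Priya 3, Diego 0, Hassan 6, Ivan 12, Elena 16. Winner: Elena.
The two methods agree.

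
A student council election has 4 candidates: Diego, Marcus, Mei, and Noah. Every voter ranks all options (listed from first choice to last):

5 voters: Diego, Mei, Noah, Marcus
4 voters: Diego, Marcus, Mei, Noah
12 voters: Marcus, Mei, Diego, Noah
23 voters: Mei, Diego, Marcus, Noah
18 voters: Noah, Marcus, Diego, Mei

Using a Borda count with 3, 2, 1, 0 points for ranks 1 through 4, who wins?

Mei

Diego: 5·3 + 4·3 + 12·1 + 23·2 + 18·1 = 103
Marcus: 5·0 + 4·2 + 12·3 + 23·1 + 18·2 = 103
Mei: 5·2 + 4·1 + 12·2 + 23·3 + 18·0 = 107
Noah: 5·1 + 4·0 + 12·0 + 23·0 + 18·3 = 59
Mei has the highest Borda score (107).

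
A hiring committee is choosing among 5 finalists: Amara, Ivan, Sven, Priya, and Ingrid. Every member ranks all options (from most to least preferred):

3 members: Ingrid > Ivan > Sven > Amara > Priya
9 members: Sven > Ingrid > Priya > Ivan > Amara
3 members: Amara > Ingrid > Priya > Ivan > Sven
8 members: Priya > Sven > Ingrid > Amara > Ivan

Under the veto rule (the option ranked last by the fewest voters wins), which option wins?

Last-place votes: Amara 9, Ivan 8, Sven 3, Priya 3, Ingrid 0.
Ingrid is ranked last by the fewest voters, so Ingrid wins.

Ingrid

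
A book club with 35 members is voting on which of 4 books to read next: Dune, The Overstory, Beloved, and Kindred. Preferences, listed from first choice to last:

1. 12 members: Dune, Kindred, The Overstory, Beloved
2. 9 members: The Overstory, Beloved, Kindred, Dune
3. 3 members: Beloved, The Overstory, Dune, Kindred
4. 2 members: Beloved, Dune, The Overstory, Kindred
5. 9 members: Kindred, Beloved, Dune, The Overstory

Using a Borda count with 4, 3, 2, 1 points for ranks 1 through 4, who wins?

Kindred

Dune: 12·4 + 9·1 + 3·2 + 2·3 + 9·2 = 87
The Overstory: 12·2 + 9·4 + 3·3 + 2·2 + 9·1 = 82
Beloved: 12·1 + 9·3 + 3·4 + 2·4 + 9·3 = 86
Kindred: 12·3 + 9·2 + 3·1 + 2·1 + 9·4 = 95
Kindred has the highest Borda score (95).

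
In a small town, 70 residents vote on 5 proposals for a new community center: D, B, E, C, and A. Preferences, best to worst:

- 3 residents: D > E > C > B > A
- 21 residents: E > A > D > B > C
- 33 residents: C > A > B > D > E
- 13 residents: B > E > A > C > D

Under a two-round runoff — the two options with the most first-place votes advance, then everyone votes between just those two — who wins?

Round 1 first-place votes: D 3, B 13, E 21, C 33, A 0.
C and E advance.
Runoff: C is preferred to E by 33 voters; E by 37.
E wins the runoff.

E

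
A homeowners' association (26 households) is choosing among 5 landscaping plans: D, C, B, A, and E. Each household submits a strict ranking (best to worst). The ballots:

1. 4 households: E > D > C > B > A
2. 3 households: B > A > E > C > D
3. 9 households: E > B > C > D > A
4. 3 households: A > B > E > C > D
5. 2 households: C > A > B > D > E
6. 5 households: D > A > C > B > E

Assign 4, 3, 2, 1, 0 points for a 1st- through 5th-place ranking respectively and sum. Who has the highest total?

D: 4·3 + 3·0 + 9·1 + 3·0 + 2·1 + 5·4 = 43
C: 4·2 + 3·1 + 9·2 + 3·1 + 2·4 + 5·2 = 50
B: 4·1 + 3·4 + 9·3 + 3·3 + 2·2 + 5·1 = 61
A: 4·0 + 3·3 + 9·0 + 3·4 + 2·3 + 5·3 = 42
E: 4·4 + 3·2 + 9·4 + 3·2 + 2·0 + 5·0 = 64
E has the highest Borda score (64).

E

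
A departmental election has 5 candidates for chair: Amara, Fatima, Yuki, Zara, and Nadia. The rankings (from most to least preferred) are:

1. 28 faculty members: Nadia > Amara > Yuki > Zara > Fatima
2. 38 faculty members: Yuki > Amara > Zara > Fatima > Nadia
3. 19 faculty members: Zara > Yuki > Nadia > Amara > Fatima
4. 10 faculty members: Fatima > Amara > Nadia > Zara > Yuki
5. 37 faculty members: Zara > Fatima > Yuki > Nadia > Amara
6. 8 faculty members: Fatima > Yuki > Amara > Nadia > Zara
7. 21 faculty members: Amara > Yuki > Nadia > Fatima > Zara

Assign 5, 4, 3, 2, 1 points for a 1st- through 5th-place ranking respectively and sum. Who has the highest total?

Yuki

Amara: 28·4 + 38·4 + 19·2 + 10·4 + 37·1 + 8·3 + 21·5 = 508
Fatima: 28·1 + 38·2 + 19·1 + 10·5 + 37·4 + 8·5 + 21·2 = 403
Yuki: 28·3 + 38·5 + 19·4 + 10·1 + 37·3 + 8·4 + 21·4 = 587
Zara: 28·2 + 38·3 + 19·5 + 10·2 + 37·5 + 8·1 + 21·1 = 499
Nadia: 28·5 + 38·1 + 19·3 + 10·3 + 37·2 + 8·2 + 21·3 = 418
Yuki has the highest Borda score (587).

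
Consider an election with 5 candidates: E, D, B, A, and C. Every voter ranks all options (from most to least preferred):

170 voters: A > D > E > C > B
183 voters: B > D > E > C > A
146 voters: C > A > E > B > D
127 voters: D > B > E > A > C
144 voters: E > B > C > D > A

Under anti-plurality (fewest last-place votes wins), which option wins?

E

Last-place votes: E 0, D 146, B 170, A 327, C 127.
E is ranked last by the fewest voters, so E wins.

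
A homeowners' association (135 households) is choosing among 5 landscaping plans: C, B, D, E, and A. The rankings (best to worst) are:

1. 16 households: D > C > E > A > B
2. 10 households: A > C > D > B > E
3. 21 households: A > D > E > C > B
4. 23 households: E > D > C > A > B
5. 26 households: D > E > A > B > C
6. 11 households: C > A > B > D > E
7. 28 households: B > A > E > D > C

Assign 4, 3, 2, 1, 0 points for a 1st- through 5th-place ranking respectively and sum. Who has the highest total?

C: 16·3 + 10·3 + 21·1 + 23·2 + 26·0 + 11·4 + 28·0 = 189
B: 16·0 + 10·1 + 21·0 + 23·0 + 26·1 + 11·2 + 28·4 = 170
D: 16·4 + 10·2 + 21·3 + 23·3 + 26·4 + 11·1 + 28·1 = 359
E: 16·2 + 10·0 + 21·2 + 23·4 + 26·3 + 11·0 + 28·2 = 300
A: 16·1 + 10·4 + 21·4 + 23·1 + 26·2 + 11·3 + 28·3 = 332
D has the highest Borda score (359).

D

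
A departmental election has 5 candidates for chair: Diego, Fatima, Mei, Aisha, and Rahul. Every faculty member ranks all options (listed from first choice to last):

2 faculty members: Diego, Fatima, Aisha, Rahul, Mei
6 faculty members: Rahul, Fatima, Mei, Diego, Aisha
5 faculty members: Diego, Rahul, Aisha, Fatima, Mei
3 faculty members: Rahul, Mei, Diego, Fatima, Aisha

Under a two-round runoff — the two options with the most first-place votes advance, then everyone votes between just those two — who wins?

Rahul

Round 1 first-place votes: Diego 7, Fatima 0, Mei 0, Aisha 0, Rahul 9.
Rahul and Diego advance.
Runoff: Rahul is preferred to Diego by 9 voters; Diego by 7.
Rahul wins the runoff.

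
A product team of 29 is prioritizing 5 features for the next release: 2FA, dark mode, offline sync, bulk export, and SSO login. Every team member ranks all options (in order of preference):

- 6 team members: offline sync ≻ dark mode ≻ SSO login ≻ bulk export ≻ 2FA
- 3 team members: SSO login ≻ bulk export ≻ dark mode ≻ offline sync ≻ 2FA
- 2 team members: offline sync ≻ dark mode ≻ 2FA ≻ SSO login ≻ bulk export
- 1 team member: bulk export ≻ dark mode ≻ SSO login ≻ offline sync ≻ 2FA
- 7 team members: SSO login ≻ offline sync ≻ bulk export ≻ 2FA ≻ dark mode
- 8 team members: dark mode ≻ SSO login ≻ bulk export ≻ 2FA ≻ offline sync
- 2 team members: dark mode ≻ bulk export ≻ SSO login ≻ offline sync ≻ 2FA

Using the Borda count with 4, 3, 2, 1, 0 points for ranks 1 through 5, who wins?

SSO login

2FA: 6·0 + 3·0 + 2·2 + 1·0 + 7·1 + 8·1 + 2·0 = 19
dark mode: 6·3 + 3·2 + 2·3 + 1·3 + 7·0 + 8·4 + 2·4 = 73
offline sync: 6·4 + 3·1 + 2·4 + 1·1 + 7·3 + 8·0 + 2·1 = 59
bulk export: 6·1 + 3·3 + 2·0 + 1·4 + 7·2 + 8·2 + 2·3 = 55
SSO login: 6·2 + 3·4 + 2·1 + 1·2 + 7·4 + 8·3 + 2·2 = 84
SSO login has the highest Borda score (84).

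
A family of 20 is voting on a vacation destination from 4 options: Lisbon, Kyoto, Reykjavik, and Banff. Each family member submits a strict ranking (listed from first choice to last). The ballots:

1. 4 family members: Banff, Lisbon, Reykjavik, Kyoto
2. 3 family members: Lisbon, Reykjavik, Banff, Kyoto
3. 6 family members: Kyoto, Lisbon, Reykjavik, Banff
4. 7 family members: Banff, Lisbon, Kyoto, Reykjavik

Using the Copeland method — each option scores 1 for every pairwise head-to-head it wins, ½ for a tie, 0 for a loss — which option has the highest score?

Lisbon: beats Kyoto and Reykjavik; loses to Banff → score 2.
Kyoto: beats Reykjavik; loses to Lisbon and Banff → score 1.
Reykjavik: loses to Lisbon, Kyoto, and Banff → score 0.
Banff: beats Lisbon, Kyoto, and Reykjavik → score 3.
Banff has the best pairwise record.

Banff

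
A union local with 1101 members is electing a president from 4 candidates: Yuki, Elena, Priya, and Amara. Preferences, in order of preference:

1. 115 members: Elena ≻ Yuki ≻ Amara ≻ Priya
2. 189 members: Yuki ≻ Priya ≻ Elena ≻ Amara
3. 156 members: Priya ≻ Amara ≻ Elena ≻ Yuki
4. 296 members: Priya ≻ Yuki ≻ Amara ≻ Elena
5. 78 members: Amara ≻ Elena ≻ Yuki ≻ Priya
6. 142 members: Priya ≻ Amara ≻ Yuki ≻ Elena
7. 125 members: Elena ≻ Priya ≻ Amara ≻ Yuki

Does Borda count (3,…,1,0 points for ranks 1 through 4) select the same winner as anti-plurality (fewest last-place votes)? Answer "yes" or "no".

Borda — scores: Yuki 1609, Elena 1221, Priya 2410, Amara 1366. Winner: Priya.
Anti-plurality — last-place votes: Yuki 281, Elena 438, Priya 193, Amara 189. Winner: Amara.
The two methods disagree.

no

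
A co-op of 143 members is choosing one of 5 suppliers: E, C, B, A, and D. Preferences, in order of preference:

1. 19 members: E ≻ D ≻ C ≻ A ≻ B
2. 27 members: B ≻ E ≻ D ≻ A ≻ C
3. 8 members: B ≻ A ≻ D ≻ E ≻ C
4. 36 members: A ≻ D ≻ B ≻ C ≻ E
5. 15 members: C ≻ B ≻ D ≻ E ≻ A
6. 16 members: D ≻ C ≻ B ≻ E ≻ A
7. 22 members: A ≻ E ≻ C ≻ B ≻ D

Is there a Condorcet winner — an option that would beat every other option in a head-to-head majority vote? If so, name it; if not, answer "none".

Checking pairwise contests:
B beats E 102–41.
E beats C 76–67.
C beats B 72–71.
E beats A 77–66.
B beats D 72–71.
Every option loses at least one head-to-head, so there is no Condorcet winner.

none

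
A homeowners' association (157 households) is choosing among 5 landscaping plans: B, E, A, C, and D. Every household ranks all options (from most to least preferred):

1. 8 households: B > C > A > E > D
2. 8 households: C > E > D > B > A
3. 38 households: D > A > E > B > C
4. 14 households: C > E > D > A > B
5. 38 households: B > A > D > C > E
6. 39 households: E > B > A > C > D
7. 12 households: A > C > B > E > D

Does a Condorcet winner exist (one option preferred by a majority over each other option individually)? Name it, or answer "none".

none

Checking pairwise contests:
E beats B 99–58.
A beats E 96–61.
B beats A 93–64.
B beats C 123–34.
B beats D 97–60.
Every option loses at least one head-to-head, so there is no Condorcet winner.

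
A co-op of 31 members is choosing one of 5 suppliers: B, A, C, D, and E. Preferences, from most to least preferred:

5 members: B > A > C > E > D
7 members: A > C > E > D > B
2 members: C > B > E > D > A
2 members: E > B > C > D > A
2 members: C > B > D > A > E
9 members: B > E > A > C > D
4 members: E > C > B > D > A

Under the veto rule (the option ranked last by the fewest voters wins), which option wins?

C

Last-place votes: B 7, A 8, C 0, D 14, E 2.
C is ranked last by the fewest voters, so C wins.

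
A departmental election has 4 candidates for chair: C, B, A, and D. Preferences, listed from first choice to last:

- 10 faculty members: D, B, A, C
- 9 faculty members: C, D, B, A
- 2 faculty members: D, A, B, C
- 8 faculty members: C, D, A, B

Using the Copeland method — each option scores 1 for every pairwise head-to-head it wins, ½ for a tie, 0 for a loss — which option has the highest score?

C

C: beats B, A, and D → score 3.
B: beats A; loses to C and D → score 1.
A: loses to C, B, and D → score 0.
D: beats B and A; loses to C → score 2.
C has the best pairwise record.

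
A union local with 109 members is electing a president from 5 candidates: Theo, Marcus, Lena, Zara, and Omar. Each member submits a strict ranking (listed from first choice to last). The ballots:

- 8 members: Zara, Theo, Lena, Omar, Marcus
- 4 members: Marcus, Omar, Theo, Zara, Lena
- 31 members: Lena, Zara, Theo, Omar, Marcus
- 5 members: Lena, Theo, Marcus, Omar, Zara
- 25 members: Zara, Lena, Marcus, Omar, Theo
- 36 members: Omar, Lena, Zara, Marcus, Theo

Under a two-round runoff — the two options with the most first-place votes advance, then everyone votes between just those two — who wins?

Round 1 first-place votes: Theo 0, Marcus 4, Lena 36, Zara 33, Omar 36.
Omar and Lena advance.
Runoff: Omar is preferred to Lena by 40 voters; Lena by 69.
Lena wins the runoff.

Lena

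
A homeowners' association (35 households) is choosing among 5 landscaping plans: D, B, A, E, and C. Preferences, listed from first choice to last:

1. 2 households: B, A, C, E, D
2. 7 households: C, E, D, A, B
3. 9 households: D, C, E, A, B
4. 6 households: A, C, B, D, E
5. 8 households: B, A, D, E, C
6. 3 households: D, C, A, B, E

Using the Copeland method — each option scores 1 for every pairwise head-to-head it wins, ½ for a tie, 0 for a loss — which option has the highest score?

D: beats B, A, E, and C → score 4.
B: beats E; loses to D, A, and C → score 1.
A: beats B and E; loses to D and C → score 2.
E: loses to D, B, A, and C → score 0.
C: beats B, A, and E; loses to D → score 3.
D has the best pairwise record.

D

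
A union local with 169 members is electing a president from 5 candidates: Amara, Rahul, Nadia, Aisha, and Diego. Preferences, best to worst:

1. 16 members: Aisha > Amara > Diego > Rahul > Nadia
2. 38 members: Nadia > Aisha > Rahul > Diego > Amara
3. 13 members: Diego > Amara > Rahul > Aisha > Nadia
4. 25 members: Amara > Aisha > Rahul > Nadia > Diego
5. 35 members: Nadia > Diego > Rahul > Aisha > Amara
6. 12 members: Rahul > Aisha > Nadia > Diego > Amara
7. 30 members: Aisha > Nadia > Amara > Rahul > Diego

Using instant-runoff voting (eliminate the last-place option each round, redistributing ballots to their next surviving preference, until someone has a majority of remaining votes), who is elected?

Round 1: Amara 25, Rahul 12, Nadia 73, Aisha 46, Diego 13. Eliminate Rahul.
Round 2: Amara 25, Nadia 73, Aisha 58, Diego 13. Eliminate Diego.
Round 3: Amara 38, Nadia 73, Aisha 58. Eliminate Amara.
Round 4: Nadia 73, Aisha 96. Aisha has a majority.

Aisha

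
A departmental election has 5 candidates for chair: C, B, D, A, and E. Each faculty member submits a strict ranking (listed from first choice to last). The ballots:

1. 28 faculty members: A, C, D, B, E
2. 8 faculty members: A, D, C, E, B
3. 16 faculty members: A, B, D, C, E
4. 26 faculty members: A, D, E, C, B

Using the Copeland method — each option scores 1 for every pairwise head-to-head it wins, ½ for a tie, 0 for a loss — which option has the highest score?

C: beats B and E; loses to D and A → score 2.
B: beats E; loses to C, D, and A → score 1.
D: beats C, B, and E; loses to A → score 3.
A: beats C, B, D, and E → score 4.
E: loses to C, B, D, and A → score 0.
A has the best pairwise record.

A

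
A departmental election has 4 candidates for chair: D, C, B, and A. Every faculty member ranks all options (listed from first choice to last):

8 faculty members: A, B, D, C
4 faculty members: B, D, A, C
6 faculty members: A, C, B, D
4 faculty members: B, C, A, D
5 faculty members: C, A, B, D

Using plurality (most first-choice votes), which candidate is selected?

First-place votes: D 0, C 5, B 8, A 14.
A has the most first-place votes.

A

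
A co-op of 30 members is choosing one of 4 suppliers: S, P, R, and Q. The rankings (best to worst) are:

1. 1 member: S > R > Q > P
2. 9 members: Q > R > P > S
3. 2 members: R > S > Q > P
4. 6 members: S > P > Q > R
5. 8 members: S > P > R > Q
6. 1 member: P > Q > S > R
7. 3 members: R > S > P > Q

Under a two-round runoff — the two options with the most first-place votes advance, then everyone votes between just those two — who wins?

Round 1 first-place votes: S 15, P 1, R 5, Q 9.
S and Q advance.
Runoff: S is preferred to Q by 20 voters; Q by 10.
S wins the runoff.

S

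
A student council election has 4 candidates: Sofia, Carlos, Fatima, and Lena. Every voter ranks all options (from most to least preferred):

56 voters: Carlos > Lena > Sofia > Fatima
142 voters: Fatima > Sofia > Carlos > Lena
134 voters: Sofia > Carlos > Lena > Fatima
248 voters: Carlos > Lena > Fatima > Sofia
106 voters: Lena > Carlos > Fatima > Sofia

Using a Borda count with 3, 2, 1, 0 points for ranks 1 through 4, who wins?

Carlos

Sofia: 56·1 + 142·2 + 134·3 + 248·0 + 106·0 = 742
Carlos: 56·3 + 142·1 + 134·2 + 248·3 + 106·2 = 1534
Fatima: 56·0 + 142·3 + 134·0 + 248·1 + 106·1 = 780
Lena: 56·2 + 142·0 + 134·1 + 248·2 + 106·3 = 1060
Carlos has the highest Borda score (1534).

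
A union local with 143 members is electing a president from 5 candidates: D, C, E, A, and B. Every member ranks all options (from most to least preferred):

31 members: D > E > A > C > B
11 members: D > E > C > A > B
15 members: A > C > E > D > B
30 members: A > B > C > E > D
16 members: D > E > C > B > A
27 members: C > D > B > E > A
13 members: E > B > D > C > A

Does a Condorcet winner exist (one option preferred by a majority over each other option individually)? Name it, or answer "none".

none

Checking pairwise contests:
C beats D 72–71.
A beats C 76–67.
D beats E 85–58.
D beats A 98–45.
D beats B 100–43.
Every option loses at least one head-to-head, so there is no Condorcet winner.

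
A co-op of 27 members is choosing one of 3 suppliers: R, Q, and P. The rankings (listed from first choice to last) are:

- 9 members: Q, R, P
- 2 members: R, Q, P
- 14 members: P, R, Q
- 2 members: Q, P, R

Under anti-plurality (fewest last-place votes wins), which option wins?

R

Last-place votes: R 2, Q 14, P 11.
R is ranked last by the fewest voters, so R wins.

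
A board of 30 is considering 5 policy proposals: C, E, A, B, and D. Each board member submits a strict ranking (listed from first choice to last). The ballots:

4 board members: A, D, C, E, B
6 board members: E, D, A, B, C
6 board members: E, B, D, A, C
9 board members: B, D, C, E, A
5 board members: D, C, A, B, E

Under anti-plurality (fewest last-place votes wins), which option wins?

D

Last-place votes: C 12, E 5, A 9, B 4, D 0.
D is ranked last by the fewest voters, so D wins.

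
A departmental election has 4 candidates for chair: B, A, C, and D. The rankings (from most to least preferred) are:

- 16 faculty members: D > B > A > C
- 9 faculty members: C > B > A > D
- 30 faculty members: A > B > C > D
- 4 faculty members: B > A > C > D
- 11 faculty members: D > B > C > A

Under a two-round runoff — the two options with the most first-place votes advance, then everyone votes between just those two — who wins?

Round 1 first-place votes: B 4, A 30, C 9, D 27.
A and D advance.
Runoff: A is preferred to D by 43 voters; D by 27.
A wins the runoff.

A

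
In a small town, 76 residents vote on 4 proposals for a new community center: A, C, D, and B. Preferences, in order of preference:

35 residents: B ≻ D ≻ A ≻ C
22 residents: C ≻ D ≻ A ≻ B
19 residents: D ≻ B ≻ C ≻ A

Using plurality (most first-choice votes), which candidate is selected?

First-place votes: A 0, C 22, D 19, B 35.
B has the most first-place votes.

B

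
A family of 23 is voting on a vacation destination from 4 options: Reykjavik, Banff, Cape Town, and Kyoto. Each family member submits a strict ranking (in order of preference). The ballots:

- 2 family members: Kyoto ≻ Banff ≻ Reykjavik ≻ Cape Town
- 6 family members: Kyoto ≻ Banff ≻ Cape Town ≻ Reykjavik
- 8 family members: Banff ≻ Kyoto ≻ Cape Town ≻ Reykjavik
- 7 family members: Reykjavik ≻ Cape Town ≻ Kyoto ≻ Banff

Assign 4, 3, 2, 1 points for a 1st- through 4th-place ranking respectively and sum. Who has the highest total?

Kyoto

Reykjavik: 2·2 + 6·1 + 8·1 + 7·4 = 46
Banff: 2·3 + 6·3 + 8·4 + 7·1 = 63
Cape Town: 2·1 + 6·2 + 8·2 + 7·3 = 51
Kyoto: 2·4 + 6·4 + 8·3 + 7·2 = 70
Kyoto has the highest Borda score (70).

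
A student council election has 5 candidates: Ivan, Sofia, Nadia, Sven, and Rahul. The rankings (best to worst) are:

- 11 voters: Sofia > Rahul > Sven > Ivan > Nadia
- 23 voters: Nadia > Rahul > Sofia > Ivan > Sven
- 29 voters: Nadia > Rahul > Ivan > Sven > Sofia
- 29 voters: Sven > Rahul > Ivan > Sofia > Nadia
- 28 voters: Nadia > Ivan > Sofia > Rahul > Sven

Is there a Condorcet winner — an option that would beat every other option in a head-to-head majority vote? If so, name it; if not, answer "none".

Nadia vs Ivan: 80–40 for Nadia.
Nadia vs Sofia: 80–40 for Nadia.
Nadia vs Sven: 80–40 for Nadia.
Nadia vs Rahul: 80–40 for Nadia.
Nadia beats every other option head-to-head.

Nadia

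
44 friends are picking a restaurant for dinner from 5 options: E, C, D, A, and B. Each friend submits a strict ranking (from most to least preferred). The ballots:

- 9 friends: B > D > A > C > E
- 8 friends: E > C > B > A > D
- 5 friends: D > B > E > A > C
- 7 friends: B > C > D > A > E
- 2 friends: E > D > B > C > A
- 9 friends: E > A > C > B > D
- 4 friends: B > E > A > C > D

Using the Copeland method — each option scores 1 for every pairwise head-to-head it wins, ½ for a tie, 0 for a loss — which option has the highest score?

E: beats C, D, and A; loses to B → score 3.
C: beats D; loses to E, A, and B → score 1.
D: beats A; loses to E, C, and B → score 1.
A: beats C; loses to E, D, and B → score 1.
B: beats E, C, D, and A → score 4.
B has the best pairwise record.

B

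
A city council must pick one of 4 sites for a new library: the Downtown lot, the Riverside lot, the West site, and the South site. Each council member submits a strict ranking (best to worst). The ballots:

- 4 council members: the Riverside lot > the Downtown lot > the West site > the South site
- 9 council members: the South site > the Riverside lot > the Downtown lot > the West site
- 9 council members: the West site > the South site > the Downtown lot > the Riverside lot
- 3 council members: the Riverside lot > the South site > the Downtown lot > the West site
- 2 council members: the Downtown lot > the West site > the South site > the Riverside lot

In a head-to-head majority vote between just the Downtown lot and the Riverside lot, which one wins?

the Riverside lot

Voters preferring the Downtown lot to the Riverside lot: 11; preferring the Riverside lot to the Downtown lot: 16.
the Riverside lot wins the head-to-head.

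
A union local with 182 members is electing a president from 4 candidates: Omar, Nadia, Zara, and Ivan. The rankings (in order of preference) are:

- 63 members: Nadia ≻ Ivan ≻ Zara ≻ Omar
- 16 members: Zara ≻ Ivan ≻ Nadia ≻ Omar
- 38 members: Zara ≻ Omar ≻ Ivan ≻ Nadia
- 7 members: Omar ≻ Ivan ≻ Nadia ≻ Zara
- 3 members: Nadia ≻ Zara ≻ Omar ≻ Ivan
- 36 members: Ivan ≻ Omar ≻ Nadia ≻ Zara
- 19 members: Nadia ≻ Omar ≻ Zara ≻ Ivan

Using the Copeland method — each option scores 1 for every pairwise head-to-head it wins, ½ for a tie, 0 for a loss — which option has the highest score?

Omar: loses to Nadia, Zara, and Ivan → score 0.
Nadia: beats Omar and Zara; loses to Ivan → score 2.
Zara: beats Omar; loses to Nadia and Ivan → score 1.
Ivan: beats Omar, Nadia, and Zara → score 3.
Ivan has the best pairwise record.

Ivan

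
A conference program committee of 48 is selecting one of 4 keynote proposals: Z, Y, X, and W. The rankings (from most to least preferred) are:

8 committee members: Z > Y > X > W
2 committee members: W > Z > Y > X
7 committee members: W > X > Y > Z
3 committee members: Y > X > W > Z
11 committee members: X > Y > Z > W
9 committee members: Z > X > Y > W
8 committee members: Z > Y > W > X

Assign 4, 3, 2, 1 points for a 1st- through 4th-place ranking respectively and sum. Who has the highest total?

Z

Z: 8·4 + 2·3 + 7·1 + 3·1 + 11·2 + 9·4 + 8·4 = 138
Y: 8·3 + 2·2 + 7·2 + 3·4 + 11·3 + 9·2 + 8·3 = 129
X: 8·2 + 2·1 + 7·3 + 3·3 + 11·4 + 9·3 + 8·1 = 127
W: 8·1 + 2·4 + 7·4 + 3·2 + 11·1 + 9·1 + 8·2 = 86
Z has the highest Borda score (138).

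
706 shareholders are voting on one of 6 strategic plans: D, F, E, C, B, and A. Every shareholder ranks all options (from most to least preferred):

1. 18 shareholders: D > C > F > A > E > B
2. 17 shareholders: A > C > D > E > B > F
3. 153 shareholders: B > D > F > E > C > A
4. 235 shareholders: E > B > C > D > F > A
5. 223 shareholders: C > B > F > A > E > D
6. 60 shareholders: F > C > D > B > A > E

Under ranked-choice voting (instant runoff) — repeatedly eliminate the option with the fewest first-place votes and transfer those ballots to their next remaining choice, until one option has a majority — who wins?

E

Round 1: D 18, F 60, E 235, C 223, B 153, A 17. Eliminate A.
Round 2: D 18, F 60, E 235, C 240, B 153. Eliminate D.
Round 3: F 60, E 235, C 258, B 153. Eliminate F.
Round 4: E 235, C 318, B 153. Eliminate B.
Round 5: E 388, C 318. E has a majority.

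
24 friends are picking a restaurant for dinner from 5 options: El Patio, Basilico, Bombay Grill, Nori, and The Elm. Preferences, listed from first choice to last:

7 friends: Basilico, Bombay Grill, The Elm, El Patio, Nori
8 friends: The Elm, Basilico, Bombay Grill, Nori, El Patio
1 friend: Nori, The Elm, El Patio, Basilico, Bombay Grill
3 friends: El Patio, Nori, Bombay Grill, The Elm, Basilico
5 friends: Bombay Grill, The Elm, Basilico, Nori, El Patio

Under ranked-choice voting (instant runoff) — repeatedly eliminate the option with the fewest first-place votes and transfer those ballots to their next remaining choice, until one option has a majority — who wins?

Bombay Grill

Round 1: El Patio 3, Basilico 7, Bombay Grill 5, Nori 1, The Elm 8. Eliminate Nori.
Round 2: El Patio 3, Basilico 7, Bombay Grill 5, The Elm 9. Eliminate El Patio.
Round 3: Basilico 7, Bombay Grill 8, The Elm 9. Eliminate Basilico.
Round 4: Bombay Grill 15, The Elm 9. Bombay Grill has a majority.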